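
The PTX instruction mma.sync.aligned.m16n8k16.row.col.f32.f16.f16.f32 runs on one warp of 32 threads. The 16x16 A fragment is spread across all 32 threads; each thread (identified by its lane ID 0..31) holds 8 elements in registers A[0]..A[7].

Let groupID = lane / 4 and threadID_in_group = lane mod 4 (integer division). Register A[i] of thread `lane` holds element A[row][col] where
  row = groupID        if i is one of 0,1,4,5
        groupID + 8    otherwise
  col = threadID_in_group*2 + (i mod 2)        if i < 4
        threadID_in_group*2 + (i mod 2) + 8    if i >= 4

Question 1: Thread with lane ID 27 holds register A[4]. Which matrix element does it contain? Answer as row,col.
6,14

lane 27: gr=6 (27/4), th=3 (27%4)
i=4: r=6+0=6, c=3*2+0+8=14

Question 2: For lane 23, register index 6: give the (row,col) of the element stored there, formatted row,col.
13,14

lane 23: gid=5 (23/4), tid=3 (23%4)
i=6: r=5+8=13, c=3*2+0+8=14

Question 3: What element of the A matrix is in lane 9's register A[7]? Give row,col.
10,11

L=9->g=9>>2=2, t=9&3=1
[7]->row 2+8=10  col 1·2+1+8=11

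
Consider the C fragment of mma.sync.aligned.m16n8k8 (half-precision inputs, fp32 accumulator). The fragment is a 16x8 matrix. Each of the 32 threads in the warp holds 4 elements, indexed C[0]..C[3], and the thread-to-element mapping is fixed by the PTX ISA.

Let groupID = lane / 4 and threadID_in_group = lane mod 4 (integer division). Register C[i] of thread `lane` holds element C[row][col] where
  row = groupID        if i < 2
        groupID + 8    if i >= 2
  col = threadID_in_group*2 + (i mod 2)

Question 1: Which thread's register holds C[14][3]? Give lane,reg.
25,3

r=14→G=6,rhi=1  c=3→T=1,p=1
L=6*4+1=25  i=1*2+1=3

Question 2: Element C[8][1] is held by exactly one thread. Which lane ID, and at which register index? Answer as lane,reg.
r=8⇒gr=0,Rb=1  c=1⇒th=0,odd=1
L=0*4+0=0  i=1*2+1=3

0,3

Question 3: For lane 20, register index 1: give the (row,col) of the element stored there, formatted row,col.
lane 20→20/4=5, 20 mod 4=0
i=1  r:5+0→5  c:2·0+1→1

5,1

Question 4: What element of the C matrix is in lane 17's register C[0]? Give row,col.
lane 17: gid=4 (17/4), tid=1 (17%4)
i=0: r=4+0=4, c=1*2+0=2

4,2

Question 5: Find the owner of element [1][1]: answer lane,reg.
4,1

r=1->g=1,rb=0  c=1->t=0,b0=1
L=1*4+0=4  i=0*2+1=1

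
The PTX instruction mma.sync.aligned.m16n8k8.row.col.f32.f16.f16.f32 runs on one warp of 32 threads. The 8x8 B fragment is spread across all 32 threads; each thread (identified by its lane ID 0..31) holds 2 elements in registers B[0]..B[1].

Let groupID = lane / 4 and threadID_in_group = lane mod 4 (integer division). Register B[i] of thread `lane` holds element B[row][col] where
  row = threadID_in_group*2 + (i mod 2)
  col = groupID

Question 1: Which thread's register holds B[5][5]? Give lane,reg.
22,1

c=5→G=5  r=5→T=2,p=1
L=5*4+2=22  i=1=1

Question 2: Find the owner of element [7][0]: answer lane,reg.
3,1

c=0⇒gr=0  r=7⇒th=3,odd=1
L=0*4+3=3  i=1=1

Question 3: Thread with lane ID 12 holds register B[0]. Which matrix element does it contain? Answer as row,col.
lane 12: gid=3 (12/4), tid=0 (12%4)
i=0: r=0*2+0=0, c=gid=3

0,3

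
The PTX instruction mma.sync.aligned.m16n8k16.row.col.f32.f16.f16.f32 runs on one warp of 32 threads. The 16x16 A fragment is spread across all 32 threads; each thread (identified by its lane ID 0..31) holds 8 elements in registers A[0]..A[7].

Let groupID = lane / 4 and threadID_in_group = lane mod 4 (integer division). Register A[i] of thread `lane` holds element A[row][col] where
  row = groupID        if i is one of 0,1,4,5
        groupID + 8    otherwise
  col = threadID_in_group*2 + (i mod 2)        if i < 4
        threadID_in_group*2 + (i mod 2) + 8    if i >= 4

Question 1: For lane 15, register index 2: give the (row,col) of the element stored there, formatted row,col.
11,6

15: G=3,T=3
[2] (3+8,3*2+0+0) = (11,6)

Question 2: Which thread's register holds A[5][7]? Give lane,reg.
r:5=>grp=5,rB=0  c:7=>cB=0,tig=3,lo=1
L=5*4+3=23  i=0*4+0*2+1=1

23,1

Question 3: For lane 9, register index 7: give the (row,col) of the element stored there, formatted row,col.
lane 9: gid=2 (9/4), tid=1 (9%4)
i=7: r=2+8=10, c=1*2+1+8=11

10,11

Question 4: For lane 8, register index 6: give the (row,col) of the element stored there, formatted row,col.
L=8=>grp=8>>2=2, tig=8&3=0
[6]=>row 2+8=10  col 0·2+0+8=8

10,8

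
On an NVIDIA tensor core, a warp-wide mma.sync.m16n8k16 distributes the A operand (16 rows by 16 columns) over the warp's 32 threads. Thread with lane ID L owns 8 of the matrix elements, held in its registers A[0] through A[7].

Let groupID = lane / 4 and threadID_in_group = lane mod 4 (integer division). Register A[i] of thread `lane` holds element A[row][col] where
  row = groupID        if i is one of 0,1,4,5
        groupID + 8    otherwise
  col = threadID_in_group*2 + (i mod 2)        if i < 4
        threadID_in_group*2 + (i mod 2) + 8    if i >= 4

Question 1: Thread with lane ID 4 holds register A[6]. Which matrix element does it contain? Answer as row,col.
9,8

L=4=>grp=4>>2=1, tig=4&3=0
[6]=>row 1+8=9  col 0·2+0+8=8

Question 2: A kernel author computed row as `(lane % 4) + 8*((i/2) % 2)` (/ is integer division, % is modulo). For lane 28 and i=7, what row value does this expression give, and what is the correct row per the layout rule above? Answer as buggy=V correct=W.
`(lane % 4) + 8*((i/2) % 2)`[28,7]->8
lane 28: gid=7 (28/4), tid=0 (28%4)
i=7: r=7+8=15, c=0*2+1+8=9
row: 8 vs 15

buggy=8 correct=15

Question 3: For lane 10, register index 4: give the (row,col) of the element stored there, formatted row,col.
2,12

lane 10: g=2 (10/4), t=2 (10%4)
i=4: r=2+0=2, c=2*2+0+8=12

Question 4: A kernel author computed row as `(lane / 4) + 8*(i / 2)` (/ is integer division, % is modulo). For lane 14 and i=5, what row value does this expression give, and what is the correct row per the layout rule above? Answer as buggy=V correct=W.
`(lane / 4) + 8*(i / 2)`[14,5]=>19
lane 14=>14/4=3, 14 mod 4=2
i=5  r:3+0=>3  c:2·2+1+8=>13
row: 19 vs 3

buggy=19 correct=3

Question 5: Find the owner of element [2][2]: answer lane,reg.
r: 2->gid=2,r8=0  c: 2->c8=0,tid=1,i&1=0
L=2*4+1=9  i=0*4+0*2+0=0

9,0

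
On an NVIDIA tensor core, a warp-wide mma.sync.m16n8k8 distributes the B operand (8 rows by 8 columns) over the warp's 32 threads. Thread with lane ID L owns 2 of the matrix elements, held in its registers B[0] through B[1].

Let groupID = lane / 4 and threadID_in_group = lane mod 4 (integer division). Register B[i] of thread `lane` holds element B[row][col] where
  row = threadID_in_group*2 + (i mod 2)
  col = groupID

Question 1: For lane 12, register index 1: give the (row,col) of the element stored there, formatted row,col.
1,3

lane 12->12/4=3, 12 mod 4=0
i=1  r:2·0+1->1  c:3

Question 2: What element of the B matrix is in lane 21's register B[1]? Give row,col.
3,5

lane 21: gid=5 (21/4), tid=1 (21%4)
i=1: r=1*2+1=3, c=gid=5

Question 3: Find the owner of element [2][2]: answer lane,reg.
c=2⇒gr=2  r=2⇒th=1,odd=0
L=2*4+1=9  i=0=0

9,0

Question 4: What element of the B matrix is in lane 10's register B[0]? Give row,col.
10: grp=2,tig=2
[0] (2*2+0,2) = (4,2)

4,2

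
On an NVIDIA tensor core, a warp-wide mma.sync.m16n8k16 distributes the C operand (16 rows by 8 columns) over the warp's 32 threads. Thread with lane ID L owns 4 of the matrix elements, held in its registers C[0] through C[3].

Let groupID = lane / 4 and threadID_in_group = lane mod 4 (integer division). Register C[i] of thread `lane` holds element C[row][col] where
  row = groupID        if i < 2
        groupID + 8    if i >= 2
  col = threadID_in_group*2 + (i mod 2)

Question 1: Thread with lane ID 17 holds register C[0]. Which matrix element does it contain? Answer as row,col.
lane 17⇒17/4=4, 17 mod 4=1
i=0  r:4+0⇒4  c:2·1+0⇒2

4,2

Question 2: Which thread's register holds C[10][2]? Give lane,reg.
9,2

r=10->g=2,rb=1  c=2->t=1,b0=0
L=2*4+1=9  i=1*2+0=2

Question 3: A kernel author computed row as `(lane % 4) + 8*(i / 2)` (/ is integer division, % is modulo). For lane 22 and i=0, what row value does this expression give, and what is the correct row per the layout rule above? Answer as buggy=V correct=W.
buggy=2 correct=5

`(lane % 4) + 8*(i / 2)`[22,0]→2
lane 22→22/4=5, 22 mod 4=2
i=0  r:5+0→5  c:2·2+0→4
row: 2 vs 5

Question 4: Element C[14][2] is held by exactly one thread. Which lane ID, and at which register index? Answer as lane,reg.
r=14⇒gr=6,Rb=1  c=2⇒th=1,odd=0
L=6*4+1=25  i=1*2+0=2

25,2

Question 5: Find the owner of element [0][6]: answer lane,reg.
3,0

r=0→G=0,rhi=0  c=6→T=3,p=0
L=0*4+3=3  i=0*2+0=0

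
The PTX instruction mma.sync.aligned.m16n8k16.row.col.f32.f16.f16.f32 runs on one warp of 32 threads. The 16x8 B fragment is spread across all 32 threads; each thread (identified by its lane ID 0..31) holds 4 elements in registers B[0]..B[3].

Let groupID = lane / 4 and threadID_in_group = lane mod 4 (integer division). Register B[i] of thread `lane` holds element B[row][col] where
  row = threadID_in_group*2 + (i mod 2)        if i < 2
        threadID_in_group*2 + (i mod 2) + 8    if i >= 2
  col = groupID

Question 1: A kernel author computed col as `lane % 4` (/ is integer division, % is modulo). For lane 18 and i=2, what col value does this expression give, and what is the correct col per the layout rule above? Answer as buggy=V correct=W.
`lane % 4`[18,2]→2
18: G=4,T=2
[2] (2*2+0+8,4) = (12,4)
col: 2 vs 4

buggy=2 correct=4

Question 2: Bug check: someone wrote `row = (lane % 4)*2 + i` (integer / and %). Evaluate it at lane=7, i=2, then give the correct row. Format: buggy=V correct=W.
buggy=8 correct=14

`(lane % 4)*2 + i`[7,2]⇒8
7: gr=1,th=3
[2] (3*2+0+8,1) = (14,1)
row: 8 vs 14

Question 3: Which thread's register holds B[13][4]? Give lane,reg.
18,3

c=4⇒gr=4  r=13⇒Rb=1,th=2,odd=1
L=4*4+2=18  i=1*2+1=3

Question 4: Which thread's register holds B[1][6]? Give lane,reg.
c:6=>grp=6  r:1=>rB=0,tig=0,lo=1
L=6*4+0=24  i=0*2+1=1

24,1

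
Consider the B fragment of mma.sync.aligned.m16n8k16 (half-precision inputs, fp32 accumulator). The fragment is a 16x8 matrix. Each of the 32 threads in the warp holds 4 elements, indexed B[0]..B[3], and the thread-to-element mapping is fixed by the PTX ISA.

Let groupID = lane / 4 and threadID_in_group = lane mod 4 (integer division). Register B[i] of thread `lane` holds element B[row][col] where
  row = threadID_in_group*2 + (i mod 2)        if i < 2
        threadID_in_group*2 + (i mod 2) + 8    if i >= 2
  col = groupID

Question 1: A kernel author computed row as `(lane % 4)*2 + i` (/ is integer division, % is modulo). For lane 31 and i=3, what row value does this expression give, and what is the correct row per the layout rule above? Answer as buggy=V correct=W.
buggy=9 correct=15

`(lane % 4)*2 + i`[31,3]->9
lane 31: g=7 (31/4), t=3 (31%4)
i=3: r=3*2+1+8=15, c=g=7
row: 9 vs 15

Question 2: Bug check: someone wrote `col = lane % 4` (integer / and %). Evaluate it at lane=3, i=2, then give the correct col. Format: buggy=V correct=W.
`lane % 4`[3,2]=>3
lane 3: grp=0 (3/4), tig=3 (3%4)
i=2: r=3*2+0+8=14, c=grp=0
col: 3 vs 0

buggy=3 correct=0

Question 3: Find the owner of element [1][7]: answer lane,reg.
28,1

c: 7->gid=7  r: 1->r8=0,tid=0,i&1=1
L=7*4+0=28  i=0*2+1=1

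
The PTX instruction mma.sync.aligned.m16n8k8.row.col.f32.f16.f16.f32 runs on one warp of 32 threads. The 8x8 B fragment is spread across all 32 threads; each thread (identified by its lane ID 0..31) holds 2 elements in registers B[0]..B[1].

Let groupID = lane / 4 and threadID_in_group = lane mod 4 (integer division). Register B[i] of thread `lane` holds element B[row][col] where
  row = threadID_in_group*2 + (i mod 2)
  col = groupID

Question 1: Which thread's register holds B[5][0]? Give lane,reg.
2,1

c=0->g=0  r=5->t=2,b0=1
L=0*4+2=2  i=1=1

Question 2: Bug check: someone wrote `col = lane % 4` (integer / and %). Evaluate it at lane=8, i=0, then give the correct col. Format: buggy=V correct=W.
`lane % 4`[8,0]=>0
8: grp=2,tig=0
[0] (0*2+0,2) = (0,2)
col: 0 vs 2

buggy=0 correct=2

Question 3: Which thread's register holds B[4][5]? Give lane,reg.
c=5->g=5  r=4->t=2,b0=0
L=5*4+2=22  i=0=0

22,0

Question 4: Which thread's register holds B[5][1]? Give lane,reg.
6,1

c: 1->gid=1  r: 5->tid=2,i&1=1
L=1*4+2=6  i=1=1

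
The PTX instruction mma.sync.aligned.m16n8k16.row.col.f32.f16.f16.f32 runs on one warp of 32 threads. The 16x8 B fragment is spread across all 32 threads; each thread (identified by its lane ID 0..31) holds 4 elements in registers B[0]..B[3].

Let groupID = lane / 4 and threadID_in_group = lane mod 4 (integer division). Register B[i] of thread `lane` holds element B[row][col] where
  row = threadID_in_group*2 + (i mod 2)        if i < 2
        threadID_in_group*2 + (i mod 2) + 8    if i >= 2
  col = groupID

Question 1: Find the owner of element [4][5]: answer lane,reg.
c=5->g=5  r=4->rb=0,t=2,b0=0
L=5*4+2=22  i=0*2+0=0

22,0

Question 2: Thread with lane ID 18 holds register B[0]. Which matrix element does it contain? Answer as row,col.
lane 18→18/4=4, 18 mod 4=2
i=0  r:2·2+0+0→4  c:4

4,4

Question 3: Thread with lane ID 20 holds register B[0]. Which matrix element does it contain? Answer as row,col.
20: g=5,t=0
[0] (0*2+0+0,5) = (0,5)

0,5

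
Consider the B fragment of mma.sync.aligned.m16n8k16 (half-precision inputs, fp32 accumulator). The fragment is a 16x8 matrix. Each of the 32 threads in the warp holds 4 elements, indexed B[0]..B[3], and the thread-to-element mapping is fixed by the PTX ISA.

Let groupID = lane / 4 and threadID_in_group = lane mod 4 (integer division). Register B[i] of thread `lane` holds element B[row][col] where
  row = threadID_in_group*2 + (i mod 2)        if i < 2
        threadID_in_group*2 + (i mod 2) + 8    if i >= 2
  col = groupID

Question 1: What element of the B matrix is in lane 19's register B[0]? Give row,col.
6,4

19: gr=4,th=3
[0] (3*2+0+0,4) = (6,4)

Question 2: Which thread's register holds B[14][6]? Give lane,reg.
27,2

c: 6->gid=6  r: 14->r8=1,tid=3,i&1=0
L=6*4+3=27  i=1*2+0=2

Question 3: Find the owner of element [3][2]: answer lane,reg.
9,1

c=2→G=2  r=3→rhi=0,T=1,p=1
L=2*4+1=9  i=0*2+1=1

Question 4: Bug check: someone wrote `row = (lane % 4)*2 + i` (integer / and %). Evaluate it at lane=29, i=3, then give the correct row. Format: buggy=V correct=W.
buggy=5 correct=11

`(lane % 4)*2 + i`[29,3]->5
L=29->g=29>>2=7, t=29&3=1
[3]->row 1·2+1+8=11  col g=7
row: 5 vs 11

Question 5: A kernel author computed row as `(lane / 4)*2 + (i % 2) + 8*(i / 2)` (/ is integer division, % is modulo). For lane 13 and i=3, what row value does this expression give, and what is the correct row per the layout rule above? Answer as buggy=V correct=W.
buggy=15 correct=11

`(lane / 4)*2 + (i % 2) + 8*(i / 2)`[13,3]->15
lane 13->13/4=3, 13 mod 4=1
i=3  r:2·1+1+8->11  c:3
row: 15 vs 11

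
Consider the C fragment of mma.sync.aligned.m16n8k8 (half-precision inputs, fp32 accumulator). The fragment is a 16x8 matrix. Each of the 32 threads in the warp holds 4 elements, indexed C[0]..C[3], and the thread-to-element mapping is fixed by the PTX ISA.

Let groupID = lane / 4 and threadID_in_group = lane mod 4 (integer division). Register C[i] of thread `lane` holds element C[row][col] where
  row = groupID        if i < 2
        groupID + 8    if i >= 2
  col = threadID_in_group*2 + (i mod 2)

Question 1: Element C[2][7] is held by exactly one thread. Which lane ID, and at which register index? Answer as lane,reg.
r=2→G=2,rhi=0  c=7→T=3,p=1
L=2*4+3=11  i=0*2+1=1

11,1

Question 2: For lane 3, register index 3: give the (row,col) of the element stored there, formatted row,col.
8,7

lane 3: gr=0 (3/4), th=3 (3%4)
i=3: r=0+8=8, c=3*2+1=7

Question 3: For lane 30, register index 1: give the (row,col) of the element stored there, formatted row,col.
lane 30: gr=7 (30/4), th=2 (30%4)
i=1: r=7+0=7, c=2*2+1=5

7,5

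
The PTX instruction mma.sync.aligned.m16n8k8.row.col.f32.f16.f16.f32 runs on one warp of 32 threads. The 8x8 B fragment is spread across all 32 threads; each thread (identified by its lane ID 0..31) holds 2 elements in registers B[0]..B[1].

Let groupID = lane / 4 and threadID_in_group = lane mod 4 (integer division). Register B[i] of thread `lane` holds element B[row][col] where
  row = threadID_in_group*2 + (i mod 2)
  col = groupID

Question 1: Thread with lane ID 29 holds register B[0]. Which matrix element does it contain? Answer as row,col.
2,7

L=29→G=29>>2=7, T=29&3=1
[0]→row 1·2+0=2  col G=7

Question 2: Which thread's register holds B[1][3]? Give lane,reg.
12,1

c:3=>grp=3  r:1=>tig=0,lo=1
L=3*4+0=12  i=1=1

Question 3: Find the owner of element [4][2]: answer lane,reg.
10,0

c:2=>grp=2  r:4=>tig=2,lo=0
L=2*4+2=10  i=0=0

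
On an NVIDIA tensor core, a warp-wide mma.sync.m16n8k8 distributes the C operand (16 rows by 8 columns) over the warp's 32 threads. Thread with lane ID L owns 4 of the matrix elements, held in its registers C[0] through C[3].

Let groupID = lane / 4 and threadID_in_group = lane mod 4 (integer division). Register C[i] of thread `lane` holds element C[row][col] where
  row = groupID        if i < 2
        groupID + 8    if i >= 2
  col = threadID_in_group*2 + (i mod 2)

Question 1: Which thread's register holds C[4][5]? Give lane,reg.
18,1

r=4→G=4,rhi=0  c=5→T=2,p=1
L=4*4+2=18  i=0*2+1=1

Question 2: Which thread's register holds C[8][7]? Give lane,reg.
r:8=>grp=0,rB=1  c:7=>tig=3,lo=1
L=0*4+3=3  i=1*2+1=3

3,3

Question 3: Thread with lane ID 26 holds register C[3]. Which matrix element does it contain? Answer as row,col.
lane 26->26/4=6, 26 mod 4=2
i=3  r:6+8->14  c:2·2+1->5

14,5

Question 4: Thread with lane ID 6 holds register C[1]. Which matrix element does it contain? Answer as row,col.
lane 6: gid=1 (6/4), tid=2 (6%4)
i=1: r=1+0=1, c=2*2+1=5

1,5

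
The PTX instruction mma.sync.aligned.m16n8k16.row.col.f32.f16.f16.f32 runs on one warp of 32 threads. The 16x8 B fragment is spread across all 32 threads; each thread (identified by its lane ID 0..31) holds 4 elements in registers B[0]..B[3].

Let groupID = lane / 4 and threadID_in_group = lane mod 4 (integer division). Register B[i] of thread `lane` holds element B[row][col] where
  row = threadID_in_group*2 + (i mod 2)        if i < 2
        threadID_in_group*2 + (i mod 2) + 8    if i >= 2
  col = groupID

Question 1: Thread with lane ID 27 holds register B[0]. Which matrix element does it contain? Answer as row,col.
lane 27: gid=6 (27/4), tid=3 (27%4)
i=0: r=3*2+0+0=6, c=gid=6

6,6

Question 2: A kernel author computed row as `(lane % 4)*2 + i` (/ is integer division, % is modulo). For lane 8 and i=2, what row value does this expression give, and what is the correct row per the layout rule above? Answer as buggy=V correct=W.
`(lane % 4)*2 + i`[8,2]⇒2
L=8⇒gr=8>>2=2, th=8&3=0
[2]⇒row 0·2+0+8=8  col gr=2
row: 2 vs 8

buggy=2 correct=8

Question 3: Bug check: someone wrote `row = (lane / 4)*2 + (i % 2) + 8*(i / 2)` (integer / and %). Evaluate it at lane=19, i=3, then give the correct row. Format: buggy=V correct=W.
`(lane / 4)*2 + (i % 2) + 8*(i / 2)`[19,3]→17
lane 19→19/4=4, 19 mod 4=3
i=3  r:2·3+1+8→15  c:4
row: 17 vs 15

buggy=17 correct=15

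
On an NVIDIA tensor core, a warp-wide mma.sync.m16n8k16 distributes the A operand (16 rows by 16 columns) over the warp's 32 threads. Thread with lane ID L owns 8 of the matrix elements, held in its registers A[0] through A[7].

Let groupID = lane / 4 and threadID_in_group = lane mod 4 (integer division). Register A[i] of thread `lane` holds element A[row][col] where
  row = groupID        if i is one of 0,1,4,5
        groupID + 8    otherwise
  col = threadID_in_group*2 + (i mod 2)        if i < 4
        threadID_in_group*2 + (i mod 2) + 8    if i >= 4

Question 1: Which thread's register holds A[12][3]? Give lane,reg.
r=12->g=4,rb=1  c=3->cb=0,t=1,b0=1
L=4*4+1=17  i=0*4+1*2+1=3

17,3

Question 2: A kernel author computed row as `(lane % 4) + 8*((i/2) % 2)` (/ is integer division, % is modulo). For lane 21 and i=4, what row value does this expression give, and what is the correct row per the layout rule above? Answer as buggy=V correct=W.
buggy=1 correct=5

`(lane % 4) + 8*((i/2) % 2)`[21,4]->1
lane 21: gid=5 (21/4), tid=1 (21%4)
i=4: r=5+0=5, c=1*2+0+8=10
row: 1 vs 5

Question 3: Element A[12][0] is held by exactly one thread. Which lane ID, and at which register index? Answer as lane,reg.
r=12→G=4,rhi=1  c=0→chi=0,T=0,p=0
L=4*4+0=16  i=0*4+1*2+0=2

16,2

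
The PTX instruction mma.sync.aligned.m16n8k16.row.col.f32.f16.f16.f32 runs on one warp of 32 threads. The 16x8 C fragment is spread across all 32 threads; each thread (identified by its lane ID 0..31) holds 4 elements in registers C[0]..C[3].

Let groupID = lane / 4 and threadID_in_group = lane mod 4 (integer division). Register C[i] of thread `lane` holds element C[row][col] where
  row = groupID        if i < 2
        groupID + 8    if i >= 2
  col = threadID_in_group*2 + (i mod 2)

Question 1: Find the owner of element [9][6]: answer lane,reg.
r=9→G=1,rhi=1  c=6→T=3,p=0
L=1*4+3=7  i=1*2+0=2

7,2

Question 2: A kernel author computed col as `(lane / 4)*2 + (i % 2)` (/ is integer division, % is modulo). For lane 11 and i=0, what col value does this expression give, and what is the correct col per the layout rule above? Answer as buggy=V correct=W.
`(lane / 4)*2 + (i % 2)`[11,0]⇒4
lane 11: gr=2 (11/4), th=3 (11%4)
i=0: r=2+0=2, c=3*2+0=6
col: 4 vs 6

buggy=4 correct=6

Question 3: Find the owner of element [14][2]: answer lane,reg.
25,2

r=14⇒gr=6,Rb=1  c=2⇒th=1,odd=0
L=6*4+1=25  i=1*2+0=2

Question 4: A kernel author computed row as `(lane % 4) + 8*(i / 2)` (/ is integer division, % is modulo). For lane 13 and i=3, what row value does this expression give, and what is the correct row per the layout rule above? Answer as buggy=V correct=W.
`(lane % 4) + 8*(i / 2)`[13,3]->9
lane 13: gid=3 (13/4), tid=1 (13%4)
i=3: r=3+8=11, c=1*2+1=3
row: 9 vs 11

buggy=9 correct=11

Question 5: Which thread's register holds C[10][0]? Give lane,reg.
r:10=>grp=2,rB=1  c:0=>tig=0,lo=0
L=2*4+0=8  i=1*2+0=2

8,2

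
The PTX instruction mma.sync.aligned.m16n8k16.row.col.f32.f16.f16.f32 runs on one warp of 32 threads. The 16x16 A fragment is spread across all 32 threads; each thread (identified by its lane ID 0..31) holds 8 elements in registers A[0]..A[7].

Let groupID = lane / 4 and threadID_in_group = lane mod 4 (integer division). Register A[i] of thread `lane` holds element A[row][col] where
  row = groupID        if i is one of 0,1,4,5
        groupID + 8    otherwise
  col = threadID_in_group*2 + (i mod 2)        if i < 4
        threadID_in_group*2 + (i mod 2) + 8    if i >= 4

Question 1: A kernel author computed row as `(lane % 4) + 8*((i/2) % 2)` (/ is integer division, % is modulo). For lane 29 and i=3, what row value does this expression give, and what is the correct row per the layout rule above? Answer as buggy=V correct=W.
buggy=9 correct=15

`(lane % 4) + 8*((i/2) % 2)`[29,3]->9
lane 29->29/4=7, 29 mod 4=1
i=3  r:7+8->15  c:2·1+1+0->3
row: 9 vs 15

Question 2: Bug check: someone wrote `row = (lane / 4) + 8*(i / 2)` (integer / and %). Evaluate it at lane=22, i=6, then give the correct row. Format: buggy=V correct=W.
buggy=29 correct=13

`(lane / 4) + 8*(i / 2)`[22,6]->29
22: g=5,t=2
[6] (5+8,2*2+0+8) = (13,12)
row: 29 vs 13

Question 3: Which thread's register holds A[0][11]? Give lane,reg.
r: 0->gid=0,r8=0  c: 11->c8=1,tid=1,i&1=1
L=0*4+1=1  i=1*4+0*2+1=5

1,5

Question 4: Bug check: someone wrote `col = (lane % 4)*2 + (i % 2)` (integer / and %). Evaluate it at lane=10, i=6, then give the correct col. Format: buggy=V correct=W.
`(lane % 4)*2 + (i % 2)`[10,6]->4
L=10->g=10>>2=2, t=10&3=2
[6]->row 2+8=10  col 2·2+0+8=12
col: 4 vs 12

buggy=4 correct=12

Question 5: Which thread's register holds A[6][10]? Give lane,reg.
r=6⇒gr=6,Rb=0  c=10⇒Cb=1,th=1,odd=0
L=6*4+1=25  i=1*4+0*2+0=4

25,4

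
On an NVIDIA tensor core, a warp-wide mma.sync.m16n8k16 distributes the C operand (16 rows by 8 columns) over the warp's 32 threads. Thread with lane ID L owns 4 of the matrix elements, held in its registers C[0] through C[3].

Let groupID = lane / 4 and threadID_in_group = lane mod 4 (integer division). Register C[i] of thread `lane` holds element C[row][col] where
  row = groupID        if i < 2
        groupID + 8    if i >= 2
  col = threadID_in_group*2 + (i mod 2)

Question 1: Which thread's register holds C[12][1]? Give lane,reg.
r=12->g=4,rb=1  c=1->t=0,b0=1
L=4*4+0=16  i=1*2+1=3

16,3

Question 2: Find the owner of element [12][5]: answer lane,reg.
r=12⇒gr=4,Rb=1  c=5⇒th=2,odd=1
L=4*4+2=18  i=1*2+1=3

18,3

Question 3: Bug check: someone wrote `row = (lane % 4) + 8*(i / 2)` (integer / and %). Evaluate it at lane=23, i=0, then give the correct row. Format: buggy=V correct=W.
buggy=3 correct=5

`(lane % 4) + 8*(i / 2)`[23,0]⇒3
lane 23: gr=5 (23/4), th=3 (23%4)
i=0: r=5+0=5, c=3*2+0=6
row: 3 vs 5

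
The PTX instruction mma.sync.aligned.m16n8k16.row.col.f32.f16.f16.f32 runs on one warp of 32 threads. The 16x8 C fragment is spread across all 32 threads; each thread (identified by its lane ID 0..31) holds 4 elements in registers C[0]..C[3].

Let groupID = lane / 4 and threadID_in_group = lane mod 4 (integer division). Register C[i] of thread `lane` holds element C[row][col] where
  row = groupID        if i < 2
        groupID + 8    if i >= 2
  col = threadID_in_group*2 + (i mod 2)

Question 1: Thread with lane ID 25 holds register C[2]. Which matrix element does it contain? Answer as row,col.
14,2

L=25⇒gr=25>>2=6, th=25&3=1
[2]⇒row 6+8=14  col 1·2+0=2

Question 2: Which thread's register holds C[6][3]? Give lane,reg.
r=6->g=6,rb=0  c=3->t=1,b0=1
L=6*4+1=25  i=0*2+1=1

25,1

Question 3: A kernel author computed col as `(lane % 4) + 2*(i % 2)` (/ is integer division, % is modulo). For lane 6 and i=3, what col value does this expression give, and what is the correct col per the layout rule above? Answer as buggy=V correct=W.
buggy=4 correct=5

`(lane % 4) + 2*(i % 2)`[6,3]->4
lane 6: g=1 (6/4), t=2 (6%4)
i=3: r=1+8=9, c=2*2+1=5
col: 4 vs 5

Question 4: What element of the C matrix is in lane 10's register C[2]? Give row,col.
lane 10: G=2 (10/4), T=2 (10%4)
i=2: r=2+8=10, c=2*2+0=4

10,4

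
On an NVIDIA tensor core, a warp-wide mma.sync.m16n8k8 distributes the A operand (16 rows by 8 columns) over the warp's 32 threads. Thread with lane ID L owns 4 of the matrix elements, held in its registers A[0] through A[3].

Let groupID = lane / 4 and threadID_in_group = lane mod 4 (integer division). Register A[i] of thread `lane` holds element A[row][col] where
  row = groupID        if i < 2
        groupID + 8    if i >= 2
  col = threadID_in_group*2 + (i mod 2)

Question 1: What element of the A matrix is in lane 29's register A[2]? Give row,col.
15,2

lane 29: G=7 (29/4), T=1 (29%4)
i=2: r=7+8=15, c=1*2+0=2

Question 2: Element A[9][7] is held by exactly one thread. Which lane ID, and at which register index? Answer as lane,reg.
r:9=>grp=1,rB=1  c:7=>tig=3,lo=1
L=1*4+3=7  i=1*2+1=3

7,3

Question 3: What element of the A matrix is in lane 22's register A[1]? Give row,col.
5,5

lane 22⇒22/4=5, 22 mod 4=2
i=1  r:5+0⇒5  c:2·2+1⇒5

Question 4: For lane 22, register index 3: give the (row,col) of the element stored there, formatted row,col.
13,5

22: G=5,T=2
[3] (5+8,2*2+1) = (13,5)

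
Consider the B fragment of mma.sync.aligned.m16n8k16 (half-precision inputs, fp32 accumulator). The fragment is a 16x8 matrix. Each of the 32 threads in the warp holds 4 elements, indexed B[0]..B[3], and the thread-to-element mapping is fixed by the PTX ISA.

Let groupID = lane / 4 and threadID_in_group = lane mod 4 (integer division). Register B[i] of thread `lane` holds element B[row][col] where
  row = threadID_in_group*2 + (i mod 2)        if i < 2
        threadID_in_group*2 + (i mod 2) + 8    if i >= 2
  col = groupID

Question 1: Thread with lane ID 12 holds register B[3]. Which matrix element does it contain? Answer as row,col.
9,3

12: g=3,t=0
[3] (0*2+1+8,3) = (9,3)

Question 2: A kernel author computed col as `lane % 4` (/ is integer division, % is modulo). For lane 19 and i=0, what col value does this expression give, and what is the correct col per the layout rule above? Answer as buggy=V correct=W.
`lane % 4`[19,0]->3
L=19->gid=19>>2=4, tid=19&3=3
[0]->row 3·2+0+0=6  col gid=4
col: 3 vs 4

buggy=3 correct=4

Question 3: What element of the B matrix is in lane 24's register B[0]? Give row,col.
0,6

lane 24: gr=6 (24/4), th=0 (24%4)
i=0: r=0*2+0+0=0, c=gr=6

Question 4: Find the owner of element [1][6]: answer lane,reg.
c=6→G=6  r=1→rhi=0,T=0,p=1
L=6*4+0=24  i=0*2+1=1

24,1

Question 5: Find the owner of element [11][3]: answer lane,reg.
13,3

c=3->g=3  r=11->rb=1,t=1,b0=1
L=3*4+1=13  i=1*2+1=3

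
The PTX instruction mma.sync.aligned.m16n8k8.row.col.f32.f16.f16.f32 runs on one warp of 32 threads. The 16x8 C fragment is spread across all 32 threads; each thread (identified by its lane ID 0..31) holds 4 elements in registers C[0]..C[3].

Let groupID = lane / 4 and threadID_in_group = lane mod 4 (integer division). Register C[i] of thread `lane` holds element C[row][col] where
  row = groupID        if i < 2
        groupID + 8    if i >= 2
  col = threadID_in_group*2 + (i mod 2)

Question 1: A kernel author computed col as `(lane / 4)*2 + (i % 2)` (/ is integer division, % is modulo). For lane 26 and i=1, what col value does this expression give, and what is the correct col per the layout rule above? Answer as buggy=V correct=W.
buggy=13 correct=5

`(lane / 4)*2 + (i % 2)`[26,1]→13
L=26→G=26>>2=6, T=26&3=2
[1]→row 6+0=6  col 2·2+1=5
col: 13 vs 5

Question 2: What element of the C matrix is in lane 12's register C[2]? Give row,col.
11,0

12: G=3,T=0
[2] (3+8,0*2+0) = (11,0)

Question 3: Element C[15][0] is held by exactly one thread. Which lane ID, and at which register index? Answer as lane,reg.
r: 15->gid=7,r8=1  c: 0->tid=0,i&1=0
L=7*4+0=28  i=1*2+0=2

28,2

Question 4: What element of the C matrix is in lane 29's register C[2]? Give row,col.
lane 29→29/4=7, 29 mod 4=1
i=2  r:7+8→15  c:2·1+0→2

15,2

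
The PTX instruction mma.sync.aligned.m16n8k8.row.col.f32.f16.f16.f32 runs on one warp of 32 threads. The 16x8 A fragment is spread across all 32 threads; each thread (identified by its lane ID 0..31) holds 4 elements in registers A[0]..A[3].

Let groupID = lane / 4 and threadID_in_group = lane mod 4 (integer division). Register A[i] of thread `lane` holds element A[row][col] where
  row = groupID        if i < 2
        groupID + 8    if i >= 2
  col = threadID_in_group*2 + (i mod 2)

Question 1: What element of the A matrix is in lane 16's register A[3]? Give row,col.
lane 16->16/4=4, 16 mod 4=0
i=3  r:4+8->12  c:2·0+1->1

12,1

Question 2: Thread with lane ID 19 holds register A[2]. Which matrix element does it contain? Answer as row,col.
12,6

lane 19=>19/4=4, 19 mod 4=3
i=2  r:4+8=>12  c:2·3+0=>6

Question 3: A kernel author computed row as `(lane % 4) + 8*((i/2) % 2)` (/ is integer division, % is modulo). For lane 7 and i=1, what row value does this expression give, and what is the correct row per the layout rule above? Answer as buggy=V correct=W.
`(lane % 4) + 8*((i/2) % 2)`[7,1]→3
lane 7: G=1 (7/4), T=3 (7%4)
i=1: r=1+0=1, c=3*2+1=7
row: 3 vs 1

buggy=3 correct=1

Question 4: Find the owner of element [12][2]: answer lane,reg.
17,2

r=12→G=4,rhi=1  c=2→T=1,p=0
L=4*4+1=17  i=1*2+0=2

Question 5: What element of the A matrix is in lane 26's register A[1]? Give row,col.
6,5

lane 26→26/4=6, 26 mod 4=2
i=1  r:6+0→6  c:2·2+1→5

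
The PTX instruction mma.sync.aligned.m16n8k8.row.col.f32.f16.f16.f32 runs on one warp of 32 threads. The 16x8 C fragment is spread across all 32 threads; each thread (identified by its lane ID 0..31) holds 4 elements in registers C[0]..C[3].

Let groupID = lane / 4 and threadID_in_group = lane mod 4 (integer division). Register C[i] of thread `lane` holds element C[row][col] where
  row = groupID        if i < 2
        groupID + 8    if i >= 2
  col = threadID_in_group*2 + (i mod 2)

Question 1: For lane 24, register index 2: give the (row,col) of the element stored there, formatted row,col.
14,0

lane 24: G=6 (24/4), T=0 (24%4)
i=2: r=6+8=14, c=0*2+0=0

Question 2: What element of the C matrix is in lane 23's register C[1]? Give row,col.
5,7

23: G=5,T=3
[1] (5+0,3*2+1) = (5,7)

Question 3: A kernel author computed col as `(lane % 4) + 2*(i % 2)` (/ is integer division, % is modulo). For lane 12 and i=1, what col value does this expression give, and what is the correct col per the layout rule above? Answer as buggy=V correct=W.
buggy=2 correct=1

`(lane % 4) + 2*(i % 2)`[12,1]→2
lane 12→12/4=3, 12 mod 4=0
i=1  r:3+0→3  c:2·0+1→1
col: 2 vs 1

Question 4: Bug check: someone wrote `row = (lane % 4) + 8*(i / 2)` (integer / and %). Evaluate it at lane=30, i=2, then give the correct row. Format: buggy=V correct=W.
buggy=10 correct=15

`(lane % 4) + 8*(i / 2)`[30,2]->10
lane 30->30/4=7, 30 mod 4=2
i=2  r:7+8->15  c:2·2+0->4
row: 10 vs 15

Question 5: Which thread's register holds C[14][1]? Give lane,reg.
r=14⇒gr=6,Rb=1  c=1⇒th=0,odd=1
L=6*4+0=24  i=1*2+1=3

24,3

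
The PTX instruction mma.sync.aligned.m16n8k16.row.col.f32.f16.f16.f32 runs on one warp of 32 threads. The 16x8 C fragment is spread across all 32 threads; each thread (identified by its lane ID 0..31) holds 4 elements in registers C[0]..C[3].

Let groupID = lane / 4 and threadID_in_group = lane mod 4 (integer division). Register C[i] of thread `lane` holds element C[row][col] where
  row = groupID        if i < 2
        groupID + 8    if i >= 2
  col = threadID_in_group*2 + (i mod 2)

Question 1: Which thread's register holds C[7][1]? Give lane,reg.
28,1

r=7⇒gr=7,Rb=0  c=1⇒th=0,odd=1
L=7*4+0=28  i=0*2+1=1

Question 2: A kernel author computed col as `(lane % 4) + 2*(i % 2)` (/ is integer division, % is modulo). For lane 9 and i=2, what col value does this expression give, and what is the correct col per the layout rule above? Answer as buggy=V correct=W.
buggy=1 correct=2

`(lane % 4) + 2*(i % 2)`[9,2]⇒1
L=9⇒gr=9>>2=2, th=9&3=1
[2]⇒row 2+8=10  col 1·2+0=2
col: 1 vs 2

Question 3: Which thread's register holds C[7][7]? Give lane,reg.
r=7→G=7,rhi=0  c=7→T=3,p=1
L=7*4+3=31  i=0*2+1=1

31,1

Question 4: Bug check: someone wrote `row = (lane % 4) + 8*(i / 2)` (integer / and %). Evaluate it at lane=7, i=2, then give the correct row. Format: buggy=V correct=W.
buggy=11 correct=9

`(lane % 4) + 8*(i / 2)`[7,2]→11
lane 7: G=1 (7/4), T=3 (7%4)
i=2: r=1+8=9, c=3*2+0=6
row: 11 vs 9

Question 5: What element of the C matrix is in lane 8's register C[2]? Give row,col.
10,0

lane 8: grp=2 (8/4), tig=0 (8%4)
i=2: r=2+8=10, c=0*2+0=0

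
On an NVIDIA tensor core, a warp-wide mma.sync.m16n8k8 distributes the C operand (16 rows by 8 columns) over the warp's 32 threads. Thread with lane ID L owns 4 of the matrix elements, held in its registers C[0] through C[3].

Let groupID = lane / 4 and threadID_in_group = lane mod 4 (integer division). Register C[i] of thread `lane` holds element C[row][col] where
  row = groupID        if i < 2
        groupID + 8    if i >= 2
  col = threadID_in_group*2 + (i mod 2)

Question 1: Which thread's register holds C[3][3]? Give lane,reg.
13,1

r=3⇒gr=3,Rb=0  c=3⇒th=1,odd=1
L=3*4+1=13  i=0*2+1=1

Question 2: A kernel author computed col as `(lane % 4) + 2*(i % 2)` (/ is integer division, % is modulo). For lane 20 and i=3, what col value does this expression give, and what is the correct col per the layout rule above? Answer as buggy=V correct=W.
`(lane % 4) + 2*(i % 2)`[20,3]->2
lane 20: g=5 (20/4), t=0 (20%4)
i=3: r=5+8=13, c=0*2+1=1
col: 2 vs 1

buggy=2 correct=1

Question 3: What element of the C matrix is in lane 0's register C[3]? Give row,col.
8,1

0: gr=0,th=0
[3] (0+8,0*2+1) = (8,1)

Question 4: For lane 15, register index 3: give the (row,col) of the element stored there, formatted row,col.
15: g=3,t=3
[3] (3+8,3*2+1) = (11,7)

11,7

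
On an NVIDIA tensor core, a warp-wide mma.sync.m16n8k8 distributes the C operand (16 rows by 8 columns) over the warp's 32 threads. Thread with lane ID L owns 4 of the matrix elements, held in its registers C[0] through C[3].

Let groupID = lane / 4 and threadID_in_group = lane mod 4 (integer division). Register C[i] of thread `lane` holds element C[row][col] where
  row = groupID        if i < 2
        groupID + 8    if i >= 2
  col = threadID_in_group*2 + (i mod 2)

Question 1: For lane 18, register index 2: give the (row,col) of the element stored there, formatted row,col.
L=18->g=18>>2=4, t=18&3=2
[2]->row 4+8=12  col 2·2+0=4

12,4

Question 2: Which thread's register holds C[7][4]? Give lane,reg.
r=7->g=7,rb=0  c=4->t=2,b0=0
L=7*4+2=30  i=0*2+0=0

30,0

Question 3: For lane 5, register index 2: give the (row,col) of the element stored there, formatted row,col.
9,2

lane 5: gr=1 (5/4), th=1 (5%4)
i=2: r=1+8=9, c=1*2+0=2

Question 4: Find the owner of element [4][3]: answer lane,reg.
r=4->g=4,rb=0  c=3->t=1,b0=1
L=4*4+1=17  i=0*2+1=1

17,1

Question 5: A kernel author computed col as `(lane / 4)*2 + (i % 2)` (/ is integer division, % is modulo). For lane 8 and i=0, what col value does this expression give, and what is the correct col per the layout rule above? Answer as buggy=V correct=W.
buggy=4 correct=0

`(lane / 4)*2 + (i % 2)`[8,0]=>4
lane 8: grp=2 (8/4), tig=0 (8%4)
i=0: r=2+0=2, c=0*2+0=0
col: 4 vs 0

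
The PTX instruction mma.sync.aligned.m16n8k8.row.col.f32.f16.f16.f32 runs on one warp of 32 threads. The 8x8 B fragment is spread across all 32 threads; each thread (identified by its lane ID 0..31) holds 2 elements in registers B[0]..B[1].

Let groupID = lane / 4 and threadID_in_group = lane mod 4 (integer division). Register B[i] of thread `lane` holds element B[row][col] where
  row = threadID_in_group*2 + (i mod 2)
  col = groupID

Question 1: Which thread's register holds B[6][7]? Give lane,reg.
c=7->g=7  r=6->t=3,b0=0
L=7*4+3=31  i=0=0

31,0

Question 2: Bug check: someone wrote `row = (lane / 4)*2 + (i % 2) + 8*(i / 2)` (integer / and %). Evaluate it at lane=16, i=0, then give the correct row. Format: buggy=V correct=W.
`(lane / 4)*2 + (i % 2) + 8*(i / 2)`[16,0]->8
L=16->gid=16>>2=4, tid=16&3=0
[0]->row 0·2+0=0  col gid=4
row: 8 vs 0

buggy=8 correct=0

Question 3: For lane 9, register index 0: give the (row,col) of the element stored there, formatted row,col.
9: g=2,t=1
[0] (1*2+0,2) = (2,2)

2,2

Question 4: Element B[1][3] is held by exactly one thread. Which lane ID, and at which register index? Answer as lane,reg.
12,1

c=3⇒gr=3  r=1⇒th=0,odd=1
L=3*4+0=12  i=1=1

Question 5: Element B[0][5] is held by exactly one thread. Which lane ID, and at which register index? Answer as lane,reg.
c=5⇒gr=5  r=0⇒th=0,odd=0
L=5*4+0=20  i=0=0

20,0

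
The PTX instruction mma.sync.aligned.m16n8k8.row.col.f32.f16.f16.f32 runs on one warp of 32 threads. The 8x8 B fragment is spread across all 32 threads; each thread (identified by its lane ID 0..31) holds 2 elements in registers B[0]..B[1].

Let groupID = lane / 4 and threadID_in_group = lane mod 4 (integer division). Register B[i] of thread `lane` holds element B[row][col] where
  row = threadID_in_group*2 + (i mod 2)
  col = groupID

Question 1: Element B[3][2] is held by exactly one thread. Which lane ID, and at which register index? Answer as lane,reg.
c=2→G=2  r=3→T=1,p=1
L=2*4+1=9  i=1=1

9,1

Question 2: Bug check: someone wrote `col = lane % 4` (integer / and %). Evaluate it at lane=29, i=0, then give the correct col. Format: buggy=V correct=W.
`lane % 4`[29,0]⇒1
29: gr=7,th=1
[0] (1*2+0,7) = (2,7)
col: 1 vs 7

buggy=1 correct=7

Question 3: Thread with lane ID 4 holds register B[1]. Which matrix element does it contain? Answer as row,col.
1,1

4: G=1,T=0
[1] (0*2+1,1) = (1,1)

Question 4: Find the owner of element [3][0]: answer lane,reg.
1,1

c=0→G=0  r=3→T=1,p=1
L=0*4+1=1  i=1=1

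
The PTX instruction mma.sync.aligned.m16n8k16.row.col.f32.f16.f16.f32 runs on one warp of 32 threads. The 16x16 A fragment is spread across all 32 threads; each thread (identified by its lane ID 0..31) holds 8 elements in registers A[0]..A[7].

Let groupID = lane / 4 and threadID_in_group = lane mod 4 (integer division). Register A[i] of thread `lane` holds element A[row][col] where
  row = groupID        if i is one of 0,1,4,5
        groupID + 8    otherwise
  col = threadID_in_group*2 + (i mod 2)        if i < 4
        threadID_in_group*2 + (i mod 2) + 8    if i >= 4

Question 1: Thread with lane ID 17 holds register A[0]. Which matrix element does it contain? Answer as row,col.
4,2

17: g=4,t=1
[0] (4+0,1*2+0+0) = (4,2)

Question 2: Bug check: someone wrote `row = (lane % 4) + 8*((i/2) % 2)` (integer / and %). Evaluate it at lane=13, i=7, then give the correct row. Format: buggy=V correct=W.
`(lane % 4) + 8*((i/2) % 2)`[13,7]→9
L=13→G=13>>2=3, T=13&3=1
[7]→row 3+8=11  col 1·2+1+8=11
row: 9 vs 11

buggy=9 correct=11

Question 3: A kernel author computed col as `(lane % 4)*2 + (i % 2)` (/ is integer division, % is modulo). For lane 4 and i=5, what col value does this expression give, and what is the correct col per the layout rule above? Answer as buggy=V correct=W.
buggy=1 correct=9

`(lane % 4)*2 + (i % 2)`[4,5]→1
4: G=1,T=0
[5] (1+0,0*2+1+8) = (1,9)
col: 1 vs 9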